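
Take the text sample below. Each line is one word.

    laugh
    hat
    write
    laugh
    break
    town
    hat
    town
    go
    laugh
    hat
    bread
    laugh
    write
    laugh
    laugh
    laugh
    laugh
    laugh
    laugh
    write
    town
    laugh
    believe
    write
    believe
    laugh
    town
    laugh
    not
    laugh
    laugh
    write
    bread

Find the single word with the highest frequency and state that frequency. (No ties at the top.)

Unigram frequencies (highest first):
  laugh: 15
  write: 5
  town: 4
  hat: 3
  bread: 2
  believe: 2
  … (3 more, each ≤ 1)

"laugh", 15 times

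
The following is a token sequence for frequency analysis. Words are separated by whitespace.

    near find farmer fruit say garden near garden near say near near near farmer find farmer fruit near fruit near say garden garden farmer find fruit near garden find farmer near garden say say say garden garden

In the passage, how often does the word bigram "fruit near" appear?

Scanning the 36 overlapping bigram windows for "fruit near":
  position 17–18: fruit near
  position 19–20: fruit near
  position 26–27: fruit near

3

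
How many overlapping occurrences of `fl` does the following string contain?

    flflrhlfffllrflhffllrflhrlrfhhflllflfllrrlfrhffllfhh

Sliding a length-2 window over the 52 characters (51 positions):
  position 1–2: fl
  position 3–4: fl
  position 10–11: fl
  position 14–15: fl
  position 18–19: fl
  position 22–23: fl
  position 31–32: fl
  position 35–36: fl
  position 37–38: fl
  position 47–48: fl

10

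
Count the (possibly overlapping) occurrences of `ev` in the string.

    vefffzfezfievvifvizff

1

Sliding a length-2 window over the 21 characters (20 positions):
  position 12–13: ev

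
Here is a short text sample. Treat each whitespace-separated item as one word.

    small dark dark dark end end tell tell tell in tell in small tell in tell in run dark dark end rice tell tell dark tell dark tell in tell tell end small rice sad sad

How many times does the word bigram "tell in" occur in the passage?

Scanning the 35 overlapping bigram windows for "tell in":
  position 9–10: tell in
  position 11–12: tell in
  position 14–15: tell in
  position 16–17: tell in
  position 28–29: tell in

5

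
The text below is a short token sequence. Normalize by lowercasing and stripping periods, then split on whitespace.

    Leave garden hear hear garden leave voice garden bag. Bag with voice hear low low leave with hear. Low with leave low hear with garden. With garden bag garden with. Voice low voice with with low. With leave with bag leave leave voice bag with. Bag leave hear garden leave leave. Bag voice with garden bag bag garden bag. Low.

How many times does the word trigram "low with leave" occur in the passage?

Scanning the 58 overlapping trigram windows for "low with leave":
  position 19–21: low with leave
  position 36–38: low with leave

2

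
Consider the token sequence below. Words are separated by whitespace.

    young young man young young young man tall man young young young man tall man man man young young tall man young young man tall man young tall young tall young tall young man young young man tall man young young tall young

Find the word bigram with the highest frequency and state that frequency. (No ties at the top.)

Bigram frequencies (highest first):
  young young: 9
  man young: 7
  young man: 6
  tall man: 5
  young tall: 5
  man tall: 4
  … (2 more, each ≤ 4)

"young young", 9 times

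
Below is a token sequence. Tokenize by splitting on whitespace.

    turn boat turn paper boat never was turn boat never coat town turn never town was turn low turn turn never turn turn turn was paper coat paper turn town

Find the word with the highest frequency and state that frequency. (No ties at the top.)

Unigram frequencies (highest first):
  turn: 11
  never: 4
  boat: 3
  paper: 3
  was: 3
  town: 3
  … (2 more, each ≤ 2)

"turn", 11 times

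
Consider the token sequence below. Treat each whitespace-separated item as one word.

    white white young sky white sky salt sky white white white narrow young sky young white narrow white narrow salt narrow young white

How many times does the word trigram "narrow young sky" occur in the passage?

1

Scanning the 21 overlapping trigram windows for "narrow young sky":
  position 12–14: narrow young sky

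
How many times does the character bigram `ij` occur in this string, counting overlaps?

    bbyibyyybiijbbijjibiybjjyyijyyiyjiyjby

Sliding a length-2 window over the 38 characters (37 positions):
  position 11–12: ij
  position 15–16: ij
  position 27–28: ij

3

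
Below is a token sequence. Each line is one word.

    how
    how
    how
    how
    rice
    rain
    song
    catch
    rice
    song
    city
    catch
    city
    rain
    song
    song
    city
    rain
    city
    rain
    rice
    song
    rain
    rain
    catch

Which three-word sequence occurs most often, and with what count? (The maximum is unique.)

Trigram frequencies (highest first):
  how how how: 2
  how how rice: 1
  how rice rain: 1
  rice rain song: 1
  rain song catch: 1
  song catch rice: 1
  … (16 more, each ≤ 1)

"how how how", 2 times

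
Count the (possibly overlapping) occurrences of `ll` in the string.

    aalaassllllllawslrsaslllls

Sliding a length-2 window over the 26 characters (25 positions):
  position 8–9: ll
  position 9–10: ll
  position 10–11: ll
  position 11–12: ll
  position 12–13: ll
  position 22–23: ll
  position 23–24: ll
  position 24–25: ll

8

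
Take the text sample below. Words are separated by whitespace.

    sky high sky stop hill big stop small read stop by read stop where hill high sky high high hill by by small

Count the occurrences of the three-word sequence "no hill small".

Scanning the 21 overlapping trigram windows for "no hill small":
  (none found)

0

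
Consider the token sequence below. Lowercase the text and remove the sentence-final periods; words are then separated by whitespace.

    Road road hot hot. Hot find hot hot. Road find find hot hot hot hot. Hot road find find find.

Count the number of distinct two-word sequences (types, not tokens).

20 tokens → 19 bigram windows in total.
Repeated bigrams (each contributes count−1 duplicates):
  hot hot: 7
  find find: 3
  find hot: 2
  hot road: 2
  road find: 2
11 duplicate windows → 19 − 11 = 8 distinct.

8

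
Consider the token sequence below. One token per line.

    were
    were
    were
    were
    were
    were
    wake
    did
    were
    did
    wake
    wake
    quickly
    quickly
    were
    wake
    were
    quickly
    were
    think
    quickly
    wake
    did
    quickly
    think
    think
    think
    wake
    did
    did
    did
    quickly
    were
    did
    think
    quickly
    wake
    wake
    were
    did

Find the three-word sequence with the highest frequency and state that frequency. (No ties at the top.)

"were were were", 4 times

Trigram frequencies (highest first):
  were were were: 4
  think quickly wake: 2
  were were wake: 1
  were wake did: 1
  wake did were: 1
  did were did: 1
  … (28 more, each ≤ 1)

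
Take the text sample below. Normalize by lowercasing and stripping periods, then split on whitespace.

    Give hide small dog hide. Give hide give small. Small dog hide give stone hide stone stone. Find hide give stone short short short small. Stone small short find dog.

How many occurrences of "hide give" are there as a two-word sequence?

Scanning the 29 overlapping bigram windows for "hide give":
  position 5–6: hide give
  position 7–8: hide give
  position 12–13: hide give
  position 19–20: hide give

4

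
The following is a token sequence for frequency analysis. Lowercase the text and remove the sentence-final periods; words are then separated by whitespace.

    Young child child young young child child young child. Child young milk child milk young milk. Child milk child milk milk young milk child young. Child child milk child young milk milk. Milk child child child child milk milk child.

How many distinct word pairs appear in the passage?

9

40 tokens → 39 bigram windows in total.
Repeated bigrams (each contributes count−1 duplicates):
  child child: 7
  milk child: 7
  child milk: 5
  child young: 5
  milk milk: 4
  young child: 4
  young milk: 4
  milk young: 2
30 duplicate windows → 39 − 30 = 9 distinct.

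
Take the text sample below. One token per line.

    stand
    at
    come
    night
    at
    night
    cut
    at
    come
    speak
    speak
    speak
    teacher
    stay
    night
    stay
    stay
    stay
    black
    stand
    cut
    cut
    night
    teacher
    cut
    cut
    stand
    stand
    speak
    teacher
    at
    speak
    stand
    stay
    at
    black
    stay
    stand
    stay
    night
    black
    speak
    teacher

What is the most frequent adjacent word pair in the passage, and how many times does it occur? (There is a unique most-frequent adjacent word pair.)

Bigram frequencies (highest first):
  speak teacher: 3
  at come: 2
  speak speak: 2
  stay night: 2
  stay stay: 2
  cut cut: 2
  … (28 more, each ≤ 2)

"speak teacher", 3 times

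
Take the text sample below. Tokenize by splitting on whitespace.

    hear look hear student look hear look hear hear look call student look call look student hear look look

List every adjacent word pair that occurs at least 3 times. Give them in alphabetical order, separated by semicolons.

Bigram counts meeting the condition (at least 3 times):
  hear look: 4
  look hear: 3

hear look; look hear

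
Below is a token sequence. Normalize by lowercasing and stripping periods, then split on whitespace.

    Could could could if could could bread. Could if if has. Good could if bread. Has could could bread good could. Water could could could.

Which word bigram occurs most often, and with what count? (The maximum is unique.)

Bigram frequencies (highest first):
  could could: 6
  could if: 3
  could bread: 2
  good could: 2
  if could: 1
  bread could: 1
  … (9 more, each ≤ 1)

"could could", 6 times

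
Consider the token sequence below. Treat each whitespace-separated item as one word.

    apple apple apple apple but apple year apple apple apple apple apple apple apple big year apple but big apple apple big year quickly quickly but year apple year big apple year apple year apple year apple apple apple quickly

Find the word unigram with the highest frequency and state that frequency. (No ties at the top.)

Unigram frequencies (highest first):
  apple: 22
  year: 8
  big: 4
  but: 3
  quickly: 3

"apple", 22 times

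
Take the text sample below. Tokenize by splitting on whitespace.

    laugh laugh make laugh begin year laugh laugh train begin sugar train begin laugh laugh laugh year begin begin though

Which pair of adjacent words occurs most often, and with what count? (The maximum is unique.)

"laugh laugh", 4 times

Bigram frequencies (highest first):
  laugh laugh: 4
  train begin: 2
  laugh make: 1
  make laugh: 1
  laugh begin: 1
  begin year: 1
  … (9 more, each ≤ 1)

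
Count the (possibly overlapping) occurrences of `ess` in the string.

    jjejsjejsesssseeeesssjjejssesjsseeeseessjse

Sliding a length-3 window over the 43 characters (41 positions):
  position 10–12: ess
  position 18–20: ess
  position 38–40: ess

3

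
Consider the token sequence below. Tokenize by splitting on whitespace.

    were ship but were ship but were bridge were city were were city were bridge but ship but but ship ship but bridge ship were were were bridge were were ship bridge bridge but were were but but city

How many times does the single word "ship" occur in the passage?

Scanning the 39 tokens for "ship":
  position 2: ship
  position 5: ship
  position 17: ship
  position 20: ship
  position 21: ship
  position 24: ship
  position 31: ship

7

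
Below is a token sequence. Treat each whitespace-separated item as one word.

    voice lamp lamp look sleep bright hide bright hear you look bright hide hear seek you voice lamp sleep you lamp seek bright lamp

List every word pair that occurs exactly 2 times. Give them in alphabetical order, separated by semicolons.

Bigram counts meeting the condition (exactly 2 times):
  bright hide: 2
  voice lamp: 2

bright hide; voice lamp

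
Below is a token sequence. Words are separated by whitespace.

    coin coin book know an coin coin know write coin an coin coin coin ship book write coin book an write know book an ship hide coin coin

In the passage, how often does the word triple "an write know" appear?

1

Scanning the 26 overlapping trigram windows for "an write know":
  position 20–22: an write know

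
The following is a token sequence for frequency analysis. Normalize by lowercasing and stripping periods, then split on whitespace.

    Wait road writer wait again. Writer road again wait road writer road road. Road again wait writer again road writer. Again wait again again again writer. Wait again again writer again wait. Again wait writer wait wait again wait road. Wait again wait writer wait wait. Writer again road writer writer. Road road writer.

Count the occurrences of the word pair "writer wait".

Scanning the 53 overlapping bigram windows for "writer wait":
  position 3–4: writer wait
  position 26–27: writer wait
  position 35–36: writer wait
  position 44–45: writer wait

4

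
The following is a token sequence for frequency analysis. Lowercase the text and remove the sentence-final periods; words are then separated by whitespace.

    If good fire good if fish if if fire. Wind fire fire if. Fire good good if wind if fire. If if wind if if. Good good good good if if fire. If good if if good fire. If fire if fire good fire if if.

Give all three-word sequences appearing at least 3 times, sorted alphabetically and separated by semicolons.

Trigram counts meeting the condition (at least 3 times):
  fire if fire: 3
  if fire if: 3

fire if fire; if fire if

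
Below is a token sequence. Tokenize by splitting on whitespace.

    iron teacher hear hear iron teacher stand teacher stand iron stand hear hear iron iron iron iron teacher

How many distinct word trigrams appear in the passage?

18 tokens → 16 trigram windows in total.
Repeated trigrams (each contributes count−1 duplicates):
  hear hear iron: 2
  iron iron iron: 2
2 duplicate windows → 16 − 2 = 14 distinct.

14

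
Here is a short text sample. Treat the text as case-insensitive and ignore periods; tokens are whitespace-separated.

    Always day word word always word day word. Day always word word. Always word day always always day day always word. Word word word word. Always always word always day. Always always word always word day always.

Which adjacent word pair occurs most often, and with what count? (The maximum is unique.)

Bigram frequencies (highest first):
  always word: 7
  word word: 6
  word always: 5
  day always: 5
  word day: 4
  always day: 3
  … (3 more, each ≤ 3)

"always word", 7 times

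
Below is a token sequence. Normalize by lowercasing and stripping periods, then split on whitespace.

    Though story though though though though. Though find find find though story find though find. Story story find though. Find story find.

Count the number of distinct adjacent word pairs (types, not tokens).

9

22 tokens → 21 bigram windows in total.
Repeated bigrams (each contributes count−1 duplicates):
  though though: 4
  find though: 3
  story find: 3
  though find: 3
  find find: 2
  find story: 2
  though story: 2
12 duplicate windows → 21 − 12 = 9 distinct.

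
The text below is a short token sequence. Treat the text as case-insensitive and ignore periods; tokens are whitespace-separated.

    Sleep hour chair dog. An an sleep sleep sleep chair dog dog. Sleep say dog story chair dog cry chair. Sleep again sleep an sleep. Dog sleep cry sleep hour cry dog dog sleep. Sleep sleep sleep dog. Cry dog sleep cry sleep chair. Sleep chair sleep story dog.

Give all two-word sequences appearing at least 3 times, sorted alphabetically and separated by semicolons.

Bigram counts meeting the condition (at least 3 times):
  chair dog: 3
  chair sleep: 3
  dog sleep: 4
  sleep chair: 3
  sleep sleep: 5

chair dog; chair sleep; dog sleep; sleep chair; sleep sleep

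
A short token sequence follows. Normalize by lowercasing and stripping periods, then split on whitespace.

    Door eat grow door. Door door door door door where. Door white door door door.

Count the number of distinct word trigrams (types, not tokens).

9

15 tokens → 13 trigram windows in total.
Repeated trigrams (each contributes count−1 duplicates):
  door door door: 5
4 duplicate windows → 13 − 4 = 9 distinct.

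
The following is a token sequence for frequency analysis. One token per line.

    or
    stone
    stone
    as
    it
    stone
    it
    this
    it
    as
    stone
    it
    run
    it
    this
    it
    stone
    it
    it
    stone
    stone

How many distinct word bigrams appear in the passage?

21 tokens → 20 bigram windows in total.
Repeated bigrams (each contributes count−1 duplicates):
  it stone: 3
  stone it: 3
  it this: 2
  stone stone: 2
  this it: 2
7 duplicate windows → 20 − 7 = 13 distinct.

13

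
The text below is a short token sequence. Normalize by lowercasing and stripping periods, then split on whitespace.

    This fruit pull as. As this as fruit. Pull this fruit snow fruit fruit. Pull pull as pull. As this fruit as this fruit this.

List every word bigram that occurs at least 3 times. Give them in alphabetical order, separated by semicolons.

Bigram counts meeting the condition (at least 3 times):
  as this: 3
  fruit pull: 3
  pull as: 3
  this fruit: 4

as this; fruit pull; pull as; this fruit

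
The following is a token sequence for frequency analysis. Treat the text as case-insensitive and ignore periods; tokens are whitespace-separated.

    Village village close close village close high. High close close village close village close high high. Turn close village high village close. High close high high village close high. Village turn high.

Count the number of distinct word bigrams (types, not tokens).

32 tokens → 31 bigram windows in total.
Repeated bigrams (each contributes count−1 duplicates):
  village close: 6
  close high: 5
  close village: 4
  high high: 3
  high village: 3
  close close: 2
  high close: 2
18 duplicate windows → 31 − 18 = 13 distinct.

13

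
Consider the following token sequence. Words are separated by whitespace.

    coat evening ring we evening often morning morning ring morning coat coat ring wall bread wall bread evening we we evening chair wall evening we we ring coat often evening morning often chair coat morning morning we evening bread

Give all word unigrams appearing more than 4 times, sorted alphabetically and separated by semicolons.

coat; evening; morning; we

Unigram counts meeting the condition (more than 4 times):
  coat: 5
  evening: 7
  morning: 6
  we: 6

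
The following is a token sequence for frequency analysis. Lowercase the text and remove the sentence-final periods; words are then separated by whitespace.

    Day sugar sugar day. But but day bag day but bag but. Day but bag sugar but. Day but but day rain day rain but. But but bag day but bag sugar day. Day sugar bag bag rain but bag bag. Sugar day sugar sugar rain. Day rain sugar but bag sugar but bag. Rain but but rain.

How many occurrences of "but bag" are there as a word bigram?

7

Scanning the 57 overlapping bigram windows for "but bag":
  position 10–11: but bag
  position 14–15: but bag
  position 27–28: but bag
  position 30–31: but bag
  position 39–40: but bag
  position 50–51: but bag
  position 53–54: but bag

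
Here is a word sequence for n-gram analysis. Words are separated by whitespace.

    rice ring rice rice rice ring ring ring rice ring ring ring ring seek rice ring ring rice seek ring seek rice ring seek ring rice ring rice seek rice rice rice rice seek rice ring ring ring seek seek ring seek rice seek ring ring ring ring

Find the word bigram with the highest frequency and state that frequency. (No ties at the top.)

Bigram frequencies (highest first):
  ring ring: 11
  rice ring: 7
  ring rice: 5
  rice rice: 5
  ring seek: 5
  seek rice: 5
  … (3 more, each ≤ 4)

"ring ring", 11 times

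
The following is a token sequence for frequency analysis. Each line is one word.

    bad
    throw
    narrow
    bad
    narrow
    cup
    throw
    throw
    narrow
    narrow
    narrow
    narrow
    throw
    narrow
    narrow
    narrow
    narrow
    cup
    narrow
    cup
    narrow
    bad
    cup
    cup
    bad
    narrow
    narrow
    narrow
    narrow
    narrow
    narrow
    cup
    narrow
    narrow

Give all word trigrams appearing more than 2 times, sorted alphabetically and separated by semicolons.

Trigram counts meeting the condition (more than 2 times):
  narrow cup narrow: 3
  narrow narrow narrow: 8

narrow cup narrow; narrow narrow narrow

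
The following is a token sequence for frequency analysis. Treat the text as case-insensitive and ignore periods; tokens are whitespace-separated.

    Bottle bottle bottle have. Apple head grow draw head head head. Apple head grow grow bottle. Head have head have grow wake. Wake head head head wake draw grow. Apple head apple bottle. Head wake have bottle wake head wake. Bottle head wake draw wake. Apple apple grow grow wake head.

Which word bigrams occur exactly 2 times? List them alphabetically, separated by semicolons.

Bigram counts meeting the condition (exactly 2 times):
  bottle bottle: 2
  grow grow: 2
  grow wake: 2
  head apple: 2
  head grow: 2
  head have: 2
  wake draw: 2

bottle bottle; grow grow; grow wake; head apple; head grow; head have; wake draw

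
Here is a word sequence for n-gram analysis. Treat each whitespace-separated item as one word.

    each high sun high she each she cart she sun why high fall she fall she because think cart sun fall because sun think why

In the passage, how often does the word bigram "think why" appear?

1

Scanning the 24 overlapping bigram windows for "think why":
  position 24–25: think why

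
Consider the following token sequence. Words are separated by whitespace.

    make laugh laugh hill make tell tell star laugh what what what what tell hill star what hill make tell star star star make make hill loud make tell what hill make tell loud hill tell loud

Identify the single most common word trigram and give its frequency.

Trigram frequencies (highest first):
  hill make tell: 3
  what what what: 2
  what hill make: 2
  make laugh laugh: 1
  laugh laugh hill: 1
  laugh hill make: 1
  … (25 more, each ≤ 1)

"hill make tell", 3 times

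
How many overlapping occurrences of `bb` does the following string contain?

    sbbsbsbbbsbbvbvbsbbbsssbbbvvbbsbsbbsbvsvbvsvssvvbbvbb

12

Sliding a length-2 window over the 53 characters (52 positions):
  position 2–3: bb
  position 7–8: bb
  position 8–9: bb
  position 11–12: bb
  position 18–19: bb
  position 19–20: bb
  position 24–25: bb
  position 25–26: bb
  position 29–30: bb
  position 34–35: bb
  … (2 more)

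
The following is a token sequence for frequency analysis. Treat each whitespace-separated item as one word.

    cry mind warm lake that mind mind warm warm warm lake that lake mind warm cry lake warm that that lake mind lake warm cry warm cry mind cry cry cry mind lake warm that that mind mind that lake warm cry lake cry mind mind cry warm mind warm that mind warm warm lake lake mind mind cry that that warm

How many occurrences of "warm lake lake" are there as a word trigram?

Scanning the 60 overlapping trigram windows for "warm lake lake":
  position 54–56: warm lake lake

1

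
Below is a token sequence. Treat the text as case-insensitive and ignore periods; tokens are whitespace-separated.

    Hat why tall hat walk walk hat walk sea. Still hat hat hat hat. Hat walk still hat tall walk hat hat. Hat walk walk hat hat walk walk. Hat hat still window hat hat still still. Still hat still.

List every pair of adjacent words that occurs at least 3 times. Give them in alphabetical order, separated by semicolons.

Bigram counts meeting the condition (at least 3 times):
  hat hat: 9
  hat still: 3
  hat walk: 5
  still hat: 3
  walk hat: 4
  walk walk: 3

hat hat; hat still; hat walk; still hat; walk hat; walk walk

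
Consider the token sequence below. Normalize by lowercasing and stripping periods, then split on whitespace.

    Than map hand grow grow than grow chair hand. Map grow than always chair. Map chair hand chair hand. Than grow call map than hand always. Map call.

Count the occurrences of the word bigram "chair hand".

3

Scanning the 27 overlapping bigram windows for "chair hand":
  position 8–9: chair hand
  position 16–17: chair hand
  position 18–19: chair hand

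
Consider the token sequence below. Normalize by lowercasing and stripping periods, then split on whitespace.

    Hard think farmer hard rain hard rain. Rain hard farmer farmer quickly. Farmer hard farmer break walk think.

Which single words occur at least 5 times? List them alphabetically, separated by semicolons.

farmer; hard

Unigram counts meeting the condition (at least 5 times):
  farmer: 5
  hard: 5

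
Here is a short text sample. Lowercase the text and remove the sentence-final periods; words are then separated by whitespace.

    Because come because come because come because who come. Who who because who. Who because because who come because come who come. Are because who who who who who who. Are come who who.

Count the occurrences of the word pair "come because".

4

Scanning the 33 overlapping bigram windows for "come because":
  position 2–3: come because
  position 4–5: come because
  position 6–7: come because
  position 18–19: come because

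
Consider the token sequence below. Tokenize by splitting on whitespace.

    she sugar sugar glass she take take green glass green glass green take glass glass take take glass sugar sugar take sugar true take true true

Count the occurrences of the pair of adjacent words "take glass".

Scanning the 25 overlapping bigram windows for "take glass":
  position 13–14: take glass
  position 17–18: take glass

2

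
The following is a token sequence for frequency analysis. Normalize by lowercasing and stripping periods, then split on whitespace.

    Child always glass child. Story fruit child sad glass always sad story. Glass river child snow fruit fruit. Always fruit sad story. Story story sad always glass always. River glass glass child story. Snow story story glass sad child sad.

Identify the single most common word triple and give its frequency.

"glass child story", 2 times

Trigram frequencies (highest first):
  glass child story: 2
  child always glass: 1
  always glass child: 1
  child story fruit: 1
  story fruit child: 1
  fruit child sad: 1
  … (31 more, each ≤ 1)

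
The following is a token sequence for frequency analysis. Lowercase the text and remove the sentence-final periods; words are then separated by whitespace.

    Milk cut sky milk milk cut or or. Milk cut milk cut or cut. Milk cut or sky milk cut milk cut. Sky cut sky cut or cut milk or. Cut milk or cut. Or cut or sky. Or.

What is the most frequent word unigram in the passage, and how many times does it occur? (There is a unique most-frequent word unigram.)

"cut", 14 times

Unigram frequencies (highest first):
  cut: 14
  milk: 10
  or: 10
  sky: 5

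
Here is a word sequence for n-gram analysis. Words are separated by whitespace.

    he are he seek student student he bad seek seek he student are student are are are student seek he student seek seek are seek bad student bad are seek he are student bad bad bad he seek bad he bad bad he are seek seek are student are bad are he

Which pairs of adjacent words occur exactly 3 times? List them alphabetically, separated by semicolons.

are seek; bad bad; bad he; he are; seek he; seek seek; student are

Bigram counts meeting the condition (exactly 3 times):
  are seek: 3
  bad bad: 3
  bad he: 3
  he are: 3
  seek he: 3
  seek seek: 3
  student are: 3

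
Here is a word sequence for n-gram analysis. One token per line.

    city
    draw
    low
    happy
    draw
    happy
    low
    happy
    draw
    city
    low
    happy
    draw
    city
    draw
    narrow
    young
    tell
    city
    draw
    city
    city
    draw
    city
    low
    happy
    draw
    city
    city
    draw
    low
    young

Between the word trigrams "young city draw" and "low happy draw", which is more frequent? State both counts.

"young city draw": 0 occurrences
"low happy draw": 4 occurrences

"low happy draw" (4 vs 0)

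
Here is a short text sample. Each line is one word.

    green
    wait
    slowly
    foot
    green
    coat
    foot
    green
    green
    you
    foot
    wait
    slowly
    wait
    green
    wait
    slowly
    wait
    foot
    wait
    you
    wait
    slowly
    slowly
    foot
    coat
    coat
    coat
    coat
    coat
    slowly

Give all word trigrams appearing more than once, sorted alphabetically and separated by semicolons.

Trigram counts meeting the condition (more than once):
  coat coat coat: 3
  green wait slowly: 2
  wait slowly wait: 2

coat coat coat; green wait slowly; wait slowly wait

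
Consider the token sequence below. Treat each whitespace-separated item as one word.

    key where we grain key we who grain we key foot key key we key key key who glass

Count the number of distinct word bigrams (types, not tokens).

19 tokens → 18 bigram windows in total.
Repeated bigrams (each contributes count−1 duplicates):
  key key: 3
  key we: 2
  we key: 2
4 duplicate windows → 18 − 4 = 14 distinct.

14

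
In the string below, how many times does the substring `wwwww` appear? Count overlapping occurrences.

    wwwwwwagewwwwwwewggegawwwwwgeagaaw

Sliding a length-5 window over the 34 characters (30 positions):
  position 1–5: wwwww
  position 2–6: wwwww
  position 10–14: wwwww
  position 11–15: wwwww
  position 23–27: wwwww

5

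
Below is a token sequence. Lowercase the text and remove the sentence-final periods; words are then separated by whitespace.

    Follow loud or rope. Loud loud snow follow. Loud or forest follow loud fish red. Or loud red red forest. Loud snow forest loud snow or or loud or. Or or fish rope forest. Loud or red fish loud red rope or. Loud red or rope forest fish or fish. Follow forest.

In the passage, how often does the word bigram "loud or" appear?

4

Scanning the 51 overlapping bigram windows for "loud or":
  position 2–3: loud or
  position 9–10: loud or
  position 28–29: loud or
  position 35–36: loud or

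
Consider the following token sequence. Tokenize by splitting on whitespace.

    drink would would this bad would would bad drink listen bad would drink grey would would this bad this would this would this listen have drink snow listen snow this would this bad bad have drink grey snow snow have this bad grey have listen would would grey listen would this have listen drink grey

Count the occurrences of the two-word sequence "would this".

6

Scanning the 54 overlapping bigram windows for "would this":
  position 3–4: would this
  position 16–17: would this
  position 20–21: would this
  position 22–23: would this
  position 31–32: would this
  position 50–51: would this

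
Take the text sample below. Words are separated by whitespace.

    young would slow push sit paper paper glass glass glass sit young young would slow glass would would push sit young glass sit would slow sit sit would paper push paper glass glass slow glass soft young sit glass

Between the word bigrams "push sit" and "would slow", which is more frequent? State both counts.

"push sit": 2 occurrences
"would slow": 3 occurrences

"would slow" (3 vs 2)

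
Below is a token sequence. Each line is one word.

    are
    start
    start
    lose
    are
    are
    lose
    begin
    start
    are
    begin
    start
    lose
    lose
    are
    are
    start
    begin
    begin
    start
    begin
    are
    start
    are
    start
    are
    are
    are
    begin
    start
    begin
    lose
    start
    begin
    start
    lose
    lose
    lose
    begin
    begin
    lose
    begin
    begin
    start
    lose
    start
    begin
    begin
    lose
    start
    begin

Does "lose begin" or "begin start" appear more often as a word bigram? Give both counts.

"begin start" (6 vs 3)

"lose begin": 3 occurrences
"begin start": 6 occurrences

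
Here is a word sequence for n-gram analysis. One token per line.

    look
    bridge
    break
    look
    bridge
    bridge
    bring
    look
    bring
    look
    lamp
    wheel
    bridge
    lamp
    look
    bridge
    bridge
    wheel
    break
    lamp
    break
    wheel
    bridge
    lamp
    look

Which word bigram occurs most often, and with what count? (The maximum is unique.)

Bigram frequencies (highest first):
  look bridge: 3
  bridge bridge: 2
  bring look: 2
  wheel bridge: 2
  bridge lamp: 2
  lamp look: 2
  … (11 more, each ≤ 1)

"look bridge", 3 times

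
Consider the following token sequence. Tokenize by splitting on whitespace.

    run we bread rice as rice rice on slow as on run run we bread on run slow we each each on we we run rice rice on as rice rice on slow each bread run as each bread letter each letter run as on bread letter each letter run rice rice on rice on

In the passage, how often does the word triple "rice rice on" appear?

4

Scanning the 53 overlapping trigram windows for "rice rice on":
  position 6–8: rice rice on
  position 26–28: rice rice on
  position 30–32: rice rice on
  position 51–53: rice rice on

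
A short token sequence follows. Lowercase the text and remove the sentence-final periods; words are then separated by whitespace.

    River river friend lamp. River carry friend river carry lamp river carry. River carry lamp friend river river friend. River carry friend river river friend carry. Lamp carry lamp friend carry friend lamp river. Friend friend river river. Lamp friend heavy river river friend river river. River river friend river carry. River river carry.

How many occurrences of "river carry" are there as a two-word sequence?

Scanning the 53 overlapping bigram windows for "river carry":
  position 5–6: river carry
  position 8–9: river carry
  position 11–12: river carry
  position 13–14: river carry
  position 20–21: river carry
  position 50–51: river carry
  position 53–54: river carry

7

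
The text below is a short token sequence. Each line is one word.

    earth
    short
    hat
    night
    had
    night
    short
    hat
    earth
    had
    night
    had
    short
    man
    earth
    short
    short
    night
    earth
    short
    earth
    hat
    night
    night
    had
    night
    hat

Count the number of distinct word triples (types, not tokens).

24

27 tokens → 25 trigram windows in total.
Repeated trigrams (each contributes count−1 duplicates):
  night had night: 2
1 duplicate windows → 25 − 1 = 24 distinct.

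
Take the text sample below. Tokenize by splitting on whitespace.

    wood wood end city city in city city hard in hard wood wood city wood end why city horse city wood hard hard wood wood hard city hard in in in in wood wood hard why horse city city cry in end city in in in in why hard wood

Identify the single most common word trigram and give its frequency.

"in in in", 4 times

Trigram frequencies (highest first):
  in in in: 4
  city hard in: 2
  hard wood wood: 2
  wood wood hard: 2
  wood wood end: 1
  wood end city: 1
  … (36 more, each ≤ 1)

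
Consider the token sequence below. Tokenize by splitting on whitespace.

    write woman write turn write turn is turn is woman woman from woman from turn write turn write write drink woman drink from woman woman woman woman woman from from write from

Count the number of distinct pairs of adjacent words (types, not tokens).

19

32 tokens → 31 bigram windows in total.
Repeated bigrams (each contributes count−1 duplicates):
  woman woman: 5
  turn write: 3
  woman from: 3
  write turn: 3
  from woman: 2
  turn is: 2
12 duplicate windows → 31 − 12 = 19 distinct.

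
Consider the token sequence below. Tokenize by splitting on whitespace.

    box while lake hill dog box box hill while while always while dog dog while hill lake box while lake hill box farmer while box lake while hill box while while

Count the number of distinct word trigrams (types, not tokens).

31 tokens → 29 trigram windows in total.
Repeated trigrams (each contributes count−1 duplicates):
  box while lake: 2
  while lake hill: 2
2 duplicate windows → 29 − 2 = 27 distinct.

27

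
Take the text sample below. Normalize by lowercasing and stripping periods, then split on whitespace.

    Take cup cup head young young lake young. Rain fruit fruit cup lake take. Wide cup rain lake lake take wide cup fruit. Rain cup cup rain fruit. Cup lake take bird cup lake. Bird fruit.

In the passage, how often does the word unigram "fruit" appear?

5

Scanning the 36 tokens for "fruit":
  position 10: fruit
  position 11: fruit
  position 23: fruit
  position 28: fruit
  position 36: fruit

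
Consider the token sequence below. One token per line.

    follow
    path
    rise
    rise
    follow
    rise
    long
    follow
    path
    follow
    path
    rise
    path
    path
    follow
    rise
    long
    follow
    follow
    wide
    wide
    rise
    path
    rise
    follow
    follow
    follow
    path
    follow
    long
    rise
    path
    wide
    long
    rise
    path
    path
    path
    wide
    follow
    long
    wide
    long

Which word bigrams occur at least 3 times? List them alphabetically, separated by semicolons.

follow follow; follow path; path follow; path path; path rise; rise path

Bigram counts meeting the condition (at least 3 times):
  follow follow: 3
  follow path: 4
  path follow: 3
  path path: 3
  path rise: 3
  rise path: 4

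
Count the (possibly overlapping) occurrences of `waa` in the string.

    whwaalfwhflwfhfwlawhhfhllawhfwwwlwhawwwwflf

Sliding a length-3 window over the 43 characters (41 positions):
  position 3–5: waa

1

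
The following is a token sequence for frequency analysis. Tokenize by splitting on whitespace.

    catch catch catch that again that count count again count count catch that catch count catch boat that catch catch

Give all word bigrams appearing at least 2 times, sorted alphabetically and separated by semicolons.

catch catch; catch that; count catch; count count; that catch

Bigram counts meeting the condition (at least 2 times):
  catch catch: 3
  catch that: 2
  count catch: 2
  count count: 2
  that catch: 2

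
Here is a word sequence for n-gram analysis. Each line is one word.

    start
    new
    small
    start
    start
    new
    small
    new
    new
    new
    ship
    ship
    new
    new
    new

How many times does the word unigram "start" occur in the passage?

3

Scanning the 15 tokens for "start":
  position 1: start
  position 4: start
  position 5: start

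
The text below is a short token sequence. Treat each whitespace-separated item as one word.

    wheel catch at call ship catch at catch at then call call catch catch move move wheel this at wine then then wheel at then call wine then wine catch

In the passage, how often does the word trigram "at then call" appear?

2

Scanning the 28 overlapping trigram windows for "at then call":
  position 9–11: at then call
  position 24–26: at then call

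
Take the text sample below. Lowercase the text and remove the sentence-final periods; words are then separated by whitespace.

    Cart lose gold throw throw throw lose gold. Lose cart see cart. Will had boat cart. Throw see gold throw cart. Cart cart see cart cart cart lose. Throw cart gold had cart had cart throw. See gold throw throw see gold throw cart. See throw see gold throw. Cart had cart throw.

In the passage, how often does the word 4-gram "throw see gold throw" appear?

Scanning the 50 overlapping 4-gram windows for "throw see gold throw":
  position 17–20: throw see gold throw
  position 36–39: throw see gold throw
  position 40–43: throw see gold throw
  position 46–49: throw see gold throw

4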